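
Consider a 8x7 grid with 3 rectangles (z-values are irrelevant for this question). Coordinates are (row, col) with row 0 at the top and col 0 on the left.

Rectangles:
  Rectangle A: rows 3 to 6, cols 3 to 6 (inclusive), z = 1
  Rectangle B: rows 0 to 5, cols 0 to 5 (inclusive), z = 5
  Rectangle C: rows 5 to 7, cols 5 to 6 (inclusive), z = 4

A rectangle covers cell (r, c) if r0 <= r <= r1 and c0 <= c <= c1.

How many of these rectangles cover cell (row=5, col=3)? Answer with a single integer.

Answer: 2

Derivation:
Check cell (5,3):
  A: rows 3-6 cols 3-6 -> covers
  B: rows 0-5 cols 0-5 -> covers
  C: rows 5-7 cols 5-6 -> outside (col miss)
Count covering = 2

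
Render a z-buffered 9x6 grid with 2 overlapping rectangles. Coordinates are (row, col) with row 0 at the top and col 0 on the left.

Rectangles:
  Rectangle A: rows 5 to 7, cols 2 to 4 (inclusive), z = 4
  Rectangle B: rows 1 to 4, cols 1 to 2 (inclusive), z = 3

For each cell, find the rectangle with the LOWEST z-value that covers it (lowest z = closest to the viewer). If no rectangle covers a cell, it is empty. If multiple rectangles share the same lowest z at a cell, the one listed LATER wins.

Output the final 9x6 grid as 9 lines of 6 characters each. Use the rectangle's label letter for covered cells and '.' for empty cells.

......
.BB...
.BB...
.BB...
.BB...
..AAA.
..AAA.
..AAA.
......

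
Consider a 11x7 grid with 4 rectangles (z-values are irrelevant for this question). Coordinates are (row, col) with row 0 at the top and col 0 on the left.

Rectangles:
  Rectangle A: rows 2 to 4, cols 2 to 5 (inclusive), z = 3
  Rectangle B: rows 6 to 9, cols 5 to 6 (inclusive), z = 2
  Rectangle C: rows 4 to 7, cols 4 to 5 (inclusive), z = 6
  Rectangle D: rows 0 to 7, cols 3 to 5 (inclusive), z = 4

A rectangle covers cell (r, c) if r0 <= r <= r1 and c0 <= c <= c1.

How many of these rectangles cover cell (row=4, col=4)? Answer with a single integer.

Answer: 3

Derivation:
Check cell (4,4):
  A: rows 2-4 cols 2-5 -> covers
  B: rows 6-9 cols 5-6 -> outside (row miss)
  C: rows 4-7 cols 4-5 -> covers
  D: rows 0-7 cols 3-5 -> covers
Count covering = 3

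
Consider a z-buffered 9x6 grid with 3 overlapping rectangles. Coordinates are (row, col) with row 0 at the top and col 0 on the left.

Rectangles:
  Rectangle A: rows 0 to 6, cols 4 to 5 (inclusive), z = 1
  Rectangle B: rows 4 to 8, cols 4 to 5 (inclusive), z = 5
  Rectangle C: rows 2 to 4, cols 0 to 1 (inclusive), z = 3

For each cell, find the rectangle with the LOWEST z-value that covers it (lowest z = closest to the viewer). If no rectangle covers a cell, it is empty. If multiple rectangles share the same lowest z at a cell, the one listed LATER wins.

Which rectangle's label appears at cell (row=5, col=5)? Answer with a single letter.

Answer: A

Derivation:
Check cell (5,5):
  A: rows 0-6 cols 4-5 z=1 -> covers; best now A (z=1)
  B: rows 4-8 cols 4-5 z=5 -> covers; best now A (z=1)
  C: rows 2-4 cols 0-1 -> outside (row miss)
Winner: A at z=1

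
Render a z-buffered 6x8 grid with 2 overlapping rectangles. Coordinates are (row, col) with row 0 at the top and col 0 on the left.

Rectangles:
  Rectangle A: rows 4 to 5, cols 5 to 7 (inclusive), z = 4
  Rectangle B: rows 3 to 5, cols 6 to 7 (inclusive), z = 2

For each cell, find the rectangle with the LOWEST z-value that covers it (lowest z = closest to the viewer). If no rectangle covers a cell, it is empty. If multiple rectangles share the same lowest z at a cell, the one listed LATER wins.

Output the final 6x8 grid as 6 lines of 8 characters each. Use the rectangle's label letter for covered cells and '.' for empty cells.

........
........
........
......BB
.....ABB
.....ABB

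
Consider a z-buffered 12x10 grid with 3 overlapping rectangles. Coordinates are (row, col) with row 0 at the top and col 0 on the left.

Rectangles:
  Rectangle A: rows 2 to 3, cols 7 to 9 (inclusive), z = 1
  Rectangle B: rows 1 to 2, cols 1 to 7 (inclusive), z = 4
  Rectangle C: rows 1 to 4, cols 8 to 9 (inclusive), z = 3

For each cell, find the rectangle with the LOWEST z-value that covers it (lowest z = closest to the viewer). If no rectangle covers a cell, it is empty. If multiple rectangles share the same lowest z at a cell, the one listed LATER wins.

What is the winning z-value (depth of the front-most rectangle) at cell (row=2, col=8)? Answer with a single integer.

Check cell (2,8):
  A: rows 2-3 cols 7-9 z=1 -> covers; best now A (z=1)
  B: rows 1-2 cols 1-7 -> outside (col miss)
  C: rows 1-4 cols 8-9 z=3 -> covers; best now A (z=1)
Winner: A at z=1

Answer: 1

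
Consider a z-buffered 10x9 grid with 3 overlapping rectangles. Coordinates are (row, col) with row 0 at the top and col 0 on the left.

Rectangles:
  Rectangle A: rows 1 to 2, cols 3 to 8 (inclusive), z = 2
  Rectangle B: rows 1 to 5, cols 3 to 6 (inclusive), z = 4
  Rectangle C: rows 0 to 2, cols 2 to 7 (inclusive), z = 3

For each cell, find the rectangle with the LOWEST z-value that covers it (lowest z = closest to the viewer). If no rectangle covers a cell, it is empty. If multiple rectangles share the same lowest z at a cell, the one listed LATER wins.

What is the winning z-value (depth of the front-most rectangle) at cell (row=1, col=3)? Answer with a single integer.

Answer: 2

Derivation:
Check cell (1,3):
  A: rows 1-2 cols 3-8 z=2 -> covers; best now A (z=2)
  B: rows 1-5 cols 3-6 z=4 -> covers; best now A (z=2)
  C: rows 0-2 cols 2-7 z=3 -> covers; best now A (z=2)
Winner: A at z=2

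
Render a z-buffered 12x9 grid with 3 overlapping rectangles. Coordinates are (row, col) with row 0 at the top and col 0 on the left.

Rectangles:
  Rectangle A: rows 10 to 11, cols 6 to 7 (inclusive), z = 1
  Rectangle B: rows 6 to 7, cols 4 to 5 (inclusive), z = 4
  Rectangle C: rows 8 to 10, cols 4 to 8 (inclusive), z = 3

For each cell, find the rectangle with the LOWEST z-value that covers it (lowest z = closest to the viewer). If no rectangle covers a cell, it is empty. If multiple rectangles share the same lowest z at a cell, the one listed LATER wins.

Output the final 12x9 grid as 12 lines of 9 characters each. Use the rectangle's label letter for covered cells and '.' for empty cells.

.........
.........
.........
.........
.........
.........
....BB...
....BB...
....CCCCC
....CCCCC
....CCAAC
......AA.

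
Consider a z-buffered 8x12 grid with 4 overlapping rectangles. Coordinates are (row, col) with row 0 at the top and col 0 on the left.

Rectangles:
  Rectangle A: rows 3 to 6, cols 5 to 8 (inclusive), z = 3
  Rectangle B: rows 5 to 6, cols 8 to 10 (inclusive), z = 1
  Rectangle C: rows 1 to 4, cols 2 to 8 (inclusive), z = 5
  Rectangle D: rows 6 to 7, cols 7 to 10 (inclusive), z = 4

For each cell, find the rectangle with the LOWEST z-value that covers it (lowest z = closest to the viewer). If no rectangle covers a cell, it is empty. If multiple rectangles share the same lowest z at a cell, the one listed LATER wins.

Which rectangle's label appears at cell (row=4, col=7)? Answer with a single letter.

Answer: A

Derivation:
Check cell (4,7):
  A: rows 3-6 cols 5-8 z=3 -> covers; best now A (z=3)
  B: rows 5-6 cols 8-10 -> outside (row miss)
  C: rows 1-4 cols 2-8 z=5 -> covers; best now A (z=3)
  D: rows 6-7 cols 7-10 -> outside (row miss)
Winner: A at z=3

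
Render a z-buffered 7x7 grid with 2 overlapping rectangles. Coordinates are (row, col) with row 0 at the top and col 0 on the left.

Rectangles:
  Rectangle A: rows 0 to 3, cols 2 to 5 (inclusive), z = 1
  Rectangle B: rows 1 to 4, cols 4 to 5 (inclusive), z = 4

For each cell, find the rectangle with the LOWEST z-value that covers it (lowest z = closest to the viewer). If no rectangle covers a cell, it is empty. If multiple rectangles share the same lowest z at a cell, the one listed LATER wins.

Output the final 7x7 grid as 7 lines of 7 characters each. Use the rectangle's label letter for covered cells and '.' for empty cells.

..AAAA.
..AAAA.
..AAAA.
..AAAA.
....BB.
.......
.......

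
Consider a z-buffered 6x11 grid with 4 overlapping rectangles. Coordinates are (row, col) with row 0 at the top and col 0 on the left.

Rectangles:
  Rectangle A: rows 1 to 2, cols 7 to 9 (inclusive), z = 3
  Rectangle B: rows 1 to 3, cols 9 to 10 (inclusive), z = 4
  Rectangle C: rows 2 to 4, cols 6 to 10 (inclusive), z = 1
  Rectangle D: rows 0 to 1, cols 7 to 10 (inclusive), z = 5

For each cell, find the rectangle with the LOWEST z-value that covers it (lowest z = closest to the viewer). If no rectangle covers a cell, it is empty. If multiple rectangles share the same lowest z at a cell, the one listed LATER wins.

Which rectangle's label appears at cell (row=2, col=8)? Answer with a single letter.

Check cell (2,8):
  A: rows 1-2 cols 7-9 z=3 -> covers; best now A (z=3)
  B: rows 1-3 cols 9-10 -> outside (col miss)
  C: rows 2-4 cols 6-10 z=1 -> covers; best now C (z=1)
  D: rows 0-1 cols 7-10 -> outside (row miss)
Winner: C at z=1

Answer: C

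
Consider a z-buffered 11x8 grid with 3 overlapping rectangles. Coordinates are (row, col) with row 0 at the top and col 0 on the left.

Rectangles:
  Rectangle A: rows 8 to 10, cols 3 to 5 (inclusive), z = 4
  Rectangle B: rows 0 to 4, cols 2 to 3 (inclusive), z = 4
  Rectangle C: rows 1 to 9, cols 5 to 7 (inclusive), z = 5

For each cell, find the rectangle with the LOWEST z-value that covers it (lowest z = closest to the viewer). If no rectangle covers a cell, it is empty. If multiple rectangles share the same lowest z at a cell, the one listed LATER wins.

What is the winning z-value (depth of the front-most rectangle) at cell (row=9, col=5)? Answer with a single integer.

Answer: 4

Derivation:
Check cell (9,5):
  A: rows 8-10 cols 3-5 z=4 -> covers; best now A (z=4)
  B: rows 0-4 cols 2-3 -> outside (row miss)
  C: rows 1-9 cols 5-7 z=5 -> covers; best now A (z=4)
Winner: A at z=4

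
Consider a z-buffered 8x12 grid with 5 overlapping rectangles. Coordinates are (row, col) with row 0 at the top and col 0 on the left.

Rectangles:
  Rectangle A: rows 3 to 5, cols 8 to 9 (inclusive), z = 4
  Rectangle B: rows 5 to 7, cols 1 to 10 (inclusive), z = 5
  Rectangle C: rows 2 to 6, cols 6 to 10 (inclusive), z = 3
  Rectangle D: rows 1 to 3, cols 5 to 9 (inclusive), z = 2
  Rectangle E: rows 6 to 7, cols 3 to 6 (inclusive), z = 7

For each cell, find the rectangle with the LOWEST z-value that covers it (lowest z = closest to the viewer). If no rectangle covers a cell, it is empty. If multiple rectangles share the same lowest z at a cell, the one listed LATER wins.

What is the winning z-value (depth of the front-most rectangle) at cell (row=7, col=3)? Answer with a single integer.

Answer: 5

Derivation:
Check cell (7,3):
  A: rows 3-5 cols 8-9 -> outside (row miss)
  B: rows 5-7 cols 1-10 z=5 -> covers; best now B (z=5)
  C: rows 2-6 cols 6-10 -> outside (row miss)
  D: rows 1-3 cols 5-9 -> outside (row miss)
  E: rows 6-7 cols 3-6 z=7 -> covers; best now B (z=5)
Winner: B at z=5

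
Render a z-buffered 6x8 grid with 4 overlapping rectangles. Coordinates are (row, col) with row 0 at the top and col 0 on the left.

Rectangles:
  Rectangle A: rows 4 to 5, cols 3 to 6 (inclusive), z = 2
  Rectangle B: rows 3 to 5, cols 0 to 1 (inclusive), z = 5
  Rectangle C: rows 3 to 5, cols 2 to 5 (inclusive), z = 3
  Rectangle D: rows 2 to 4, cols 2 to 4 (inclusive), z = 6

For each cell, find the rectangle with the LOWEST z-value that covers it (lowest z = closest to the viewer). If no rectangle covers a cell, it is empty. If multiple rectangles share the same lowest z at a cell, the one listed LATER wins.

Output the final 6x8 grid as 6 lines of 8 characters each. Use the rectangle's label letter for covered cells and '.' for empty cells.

........
........
..DDD...
BBCCCC..
BBCAAAA.
BBCAAAA.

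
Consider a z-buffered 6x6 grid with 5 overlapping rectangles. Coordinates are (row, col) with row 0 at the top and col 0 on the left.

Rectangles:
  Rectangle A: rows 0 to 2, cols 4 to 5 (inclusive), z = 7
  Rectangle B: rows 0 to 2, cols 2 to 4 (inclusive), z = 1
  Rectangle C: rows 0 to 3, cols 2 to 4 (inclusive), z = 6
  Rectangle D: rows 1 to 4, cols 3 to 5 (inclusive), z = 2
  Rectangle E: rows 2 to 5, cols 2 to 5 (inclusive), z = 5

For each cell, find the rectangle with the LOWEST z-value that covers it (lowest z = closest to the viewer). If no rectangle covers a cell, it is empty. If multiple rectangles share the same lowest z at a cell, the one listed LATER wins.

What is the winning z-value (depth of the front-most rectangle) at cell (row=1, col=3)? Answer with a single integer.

Answer: 1

Derivation:
Check cell (1,3):
  A: rows 0-2 cols 4-5 -> outside (col miss)
  B: rows 0-2 cols 2-4 z=1 -> covers; best now B (z=1)
  C: rows 0-3 cols 2-4 z=6 -> covers; best now B (z=1)
  D: rows 1-4 cols 3-5 z=2 -> covers; best now B (z=1)
  E: rows 2-5 cols 2-5 -> outside (row miss)
Winner: B at z=1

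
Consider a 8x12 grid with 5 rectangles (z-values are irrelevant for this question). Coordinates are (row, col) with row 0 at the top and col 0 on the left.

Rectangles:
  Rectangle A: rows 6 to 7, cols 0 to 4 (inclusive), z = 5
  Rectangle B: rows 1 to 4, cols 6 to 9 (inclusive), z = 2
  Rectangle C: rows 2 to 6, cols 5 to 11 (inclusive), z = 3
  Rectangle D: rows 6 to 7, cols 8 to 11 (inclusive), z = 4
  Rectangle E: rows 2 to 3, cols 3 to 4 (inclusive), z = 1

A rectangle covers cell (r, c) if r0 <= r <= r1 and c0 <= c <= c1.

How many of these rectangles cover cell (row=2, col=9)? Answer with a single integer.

Check cell (2,9):
  A: rows 6-7 cols 0-4 -> outside (row miss)
  B: rows 1-4 cols 6-9 -> covers
  C: rows 2-6 cols 5-11 -> covers
  D: rows 6-7 cols 8-11 -> outside (row miss)
  E: rows 2-3 cols 3-4 -> outside (col miss)
Count covering = 2

Answer: 2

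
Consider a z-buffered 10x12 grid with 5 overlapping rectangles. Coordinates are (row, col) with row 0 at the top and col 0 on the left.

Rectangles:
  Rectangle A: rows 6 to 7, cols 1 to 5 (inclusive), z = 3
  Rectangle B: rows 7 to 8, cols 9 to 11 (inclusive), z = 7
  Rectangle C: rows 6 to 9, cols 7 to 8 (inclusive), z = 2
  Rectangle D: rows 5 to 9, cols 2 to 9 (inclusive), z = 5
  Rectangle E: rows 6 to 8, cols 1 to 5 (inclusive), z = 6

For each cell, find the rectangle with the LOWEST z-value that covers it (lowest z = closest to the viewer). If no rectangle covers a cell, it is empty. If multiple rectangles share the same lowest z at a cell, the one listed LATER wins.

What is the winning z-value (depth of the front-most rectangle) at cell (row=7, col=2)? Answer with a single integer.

Check cell (7,2):
  A: rows 6-7 cols 1-5 z=3 -> covers; best now A (z=3)
  B: rows 7-8 cols 9-11 -> outside (col miss)
  C: rows 6-9 cols 7-8 -> outside (col miss)
  D: rows 5-9 cols 2-9 z=5 -> covers; best now A (z=3)
  E: rows 6-8 cols 1-5 z=6 -> covers; best now A (z=3)
Winner: A at z=3

Answer: 3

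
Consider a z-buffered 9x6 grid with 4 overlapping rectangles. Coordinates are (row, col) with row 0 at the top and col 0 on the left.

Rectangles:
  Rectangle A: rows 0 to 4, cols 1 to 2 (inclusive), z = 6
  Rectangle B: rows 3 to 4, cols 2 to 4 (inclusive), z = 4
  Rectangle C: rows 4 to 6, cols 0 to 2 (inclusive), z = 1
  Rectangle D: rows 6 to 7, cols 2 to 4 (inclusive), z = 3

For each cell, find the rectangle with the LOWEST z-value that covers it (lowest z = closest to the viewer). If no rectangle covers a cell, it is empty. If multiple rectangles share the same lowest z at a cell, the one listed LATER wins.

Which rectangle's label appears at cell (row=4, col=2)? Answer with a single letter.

Answer: C

Derivation:
Check cell (4,2):
  A: rows 0-4 cols 1-2 z=6 -> covers; best now A (z=6)
  B: rows 3-4 cols 2-4 z=4 -> covers; best now B (z=4)
  C: rows 4-6 cols 0-2 z=1 -> covers; best now C (z=1)
  D: rows 6-7 cols 2-4 -> outside (row miss)
Winner: C at z=1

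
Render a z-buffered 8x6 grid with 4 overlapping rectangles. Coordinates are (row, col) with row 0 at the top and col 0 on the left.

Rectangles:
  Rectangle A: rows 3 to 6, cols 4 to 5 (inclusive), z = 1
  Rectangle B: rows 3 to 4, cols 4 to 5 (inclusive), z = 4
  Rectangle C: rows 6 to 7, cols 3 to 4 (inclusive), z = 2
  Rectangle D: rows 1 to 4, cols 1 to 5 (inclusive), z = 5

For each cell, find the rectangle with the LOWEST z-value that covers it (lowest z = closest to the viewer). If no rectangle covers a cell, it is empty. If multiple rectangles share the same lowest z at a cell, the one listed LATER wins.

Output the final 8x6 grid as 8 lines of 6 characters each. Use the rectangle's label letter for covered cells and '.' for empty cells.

......
.DDDDD
.DDDDD
.DDDAA
.DDDAA
....AA
...CAA
...CC.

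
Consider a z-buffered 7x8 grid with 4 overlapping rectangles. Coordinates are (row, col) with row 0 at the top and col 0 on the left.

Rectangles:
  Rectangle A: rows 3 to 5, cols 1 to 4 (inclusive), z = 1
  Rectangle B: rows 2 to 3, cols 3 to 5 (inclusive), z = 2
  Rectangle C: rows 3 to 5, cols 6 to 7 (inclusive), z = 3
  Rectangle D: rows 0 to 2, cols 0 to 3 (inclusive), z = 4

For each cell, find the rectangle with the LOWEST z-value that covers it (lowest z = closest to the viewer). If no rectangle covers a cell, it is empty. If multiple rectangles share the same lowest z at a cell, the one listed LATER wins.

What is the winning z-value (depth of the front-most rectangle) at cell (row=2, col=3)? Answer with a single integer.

Answer: 2

Derivation:
Check cell (2,3):
  A: rows 3-5 cols 1-4 -> outside (row miss)
  B: rows 2-3 cols 3-5 z=2 -> covers; best now B (z=2)
  C: rows 3-5 cols 6-7 -> outside (row miss)
  D: rows 0-2 cols 0-3 z=4 -> covers; best now B (z=2)
Winner: B at z=2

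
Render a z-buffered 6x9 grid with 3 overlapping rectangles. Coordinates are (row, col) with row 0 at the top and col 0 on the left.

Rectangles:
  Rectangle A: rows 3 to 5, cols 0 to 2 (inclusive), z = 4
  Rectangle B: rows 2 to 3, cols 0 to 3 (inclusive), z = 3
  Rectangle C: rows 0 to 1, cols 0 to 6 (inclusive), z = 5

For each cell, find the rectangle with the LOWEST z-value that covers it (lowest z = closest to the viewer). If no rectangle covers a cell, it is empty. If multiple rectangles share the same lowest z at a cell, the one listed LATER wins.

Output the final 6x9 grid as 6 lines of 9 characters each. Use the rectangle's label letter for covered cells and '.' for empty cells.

CCCCCCC..
CCCCCCC..
BBBB.....
BBBB.....
AAA......
AAA......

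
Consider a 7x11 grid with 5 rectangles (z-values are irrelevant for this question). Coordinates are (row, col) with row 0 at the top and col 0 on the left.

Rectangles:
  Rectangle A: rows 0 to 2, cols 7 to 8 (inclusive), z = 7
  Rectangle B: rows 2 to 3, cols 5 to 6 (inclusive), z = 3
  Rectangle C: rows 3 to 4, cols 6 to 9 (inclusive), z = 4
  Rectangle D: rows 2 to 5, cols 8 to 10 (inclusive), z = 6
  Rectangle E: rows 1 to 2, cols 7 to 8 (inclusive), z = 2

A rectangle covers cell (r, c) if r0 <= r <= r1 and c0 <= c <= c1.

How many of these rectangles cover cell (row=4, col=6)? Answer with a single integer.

Check cell (4,6):
  A: rows 0-2 cols 7-8 -> outside (row miss)
  B: rows 2-3 cols 5-6 -> outside (row miss)
  C: rows 3-4 cols 6-9 -> covers
  D: rows 2-5 cols 8-10 -> outside (col miss)
  E: rows 1-2 cols 7-8 -> outside (row miss)
Count covering = 1

Answer: 1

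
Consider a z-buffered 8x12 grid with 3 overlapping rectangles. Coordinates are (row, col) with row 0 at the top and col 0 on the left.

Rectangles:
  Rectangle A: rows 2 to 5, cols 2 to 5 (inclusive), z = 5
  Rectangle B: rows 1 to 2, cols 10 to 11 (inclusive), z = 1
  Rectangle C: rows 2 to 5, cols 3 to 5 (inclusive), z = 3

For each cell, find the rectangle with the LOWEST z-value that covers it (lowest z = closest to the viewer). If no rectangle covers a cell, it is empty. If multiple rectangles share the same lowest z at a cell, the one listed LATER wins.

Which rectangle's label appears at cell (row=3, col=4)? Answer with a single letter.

Answer: C

Derivation:
Check cell (3,4):
  A: rows 2-5 cols 2-5 z=5 -> covers; best now A (z=5)
  B: rows 1-2 cols 10-11 -> outside (row miss)
  C: rows 2-5 cols 3-5 z=3 -> covers; best now C (z=3)
Winner: C at z=3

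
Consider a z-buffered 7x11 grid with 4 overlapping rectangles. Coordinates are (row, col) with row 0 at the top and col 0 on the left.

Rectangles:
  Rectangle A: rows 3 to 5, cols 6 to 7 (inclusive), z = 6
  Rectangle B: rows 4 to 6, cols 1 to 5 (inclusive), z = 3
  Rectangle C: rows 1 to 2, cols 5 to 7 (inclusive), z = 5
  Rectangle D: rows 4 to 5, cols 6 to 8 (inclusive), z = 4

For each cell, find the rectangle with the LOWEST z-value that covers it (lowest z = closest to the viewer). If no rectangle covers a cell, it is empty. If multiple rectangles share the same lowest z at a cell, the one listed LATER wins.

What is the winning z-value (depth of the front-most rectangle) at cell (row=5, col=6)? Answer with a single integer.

Answer: 4

Derivation:
Check cell (5,6):
  A: rows 3-5 cols 6-7 z=6 -> covers; best now A (z=6)
  B: rows 4-6 cols 1-5 -> outside (col miss)
  C: rows 1-2 cols 5-7 -> outside (row miss)
  D: rows 4-5 cols 6-8 z=4 -> covers; best now D (z=4)
Winner: D at z=4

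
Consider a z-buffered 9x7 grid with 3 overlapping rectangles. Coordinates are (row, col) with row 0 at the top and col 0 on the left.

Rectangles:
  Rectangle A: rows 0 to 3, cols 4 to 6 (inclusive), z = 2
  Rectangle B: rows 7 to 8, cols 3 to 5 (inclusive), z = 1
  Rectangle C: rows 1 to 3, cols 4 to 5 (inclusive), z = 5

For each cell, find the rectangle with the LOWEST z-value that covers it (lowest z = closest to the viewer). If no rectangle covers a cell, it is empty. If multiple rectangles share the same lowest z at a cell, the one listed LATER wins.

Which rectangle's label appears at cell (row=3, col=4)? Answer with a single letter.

Answer: A

Derivation:
Check cell (3,4):
  A: rows 0-3 cols 4-6 z=2 -> covers; best now A (z=2)
  B: rows 7-8 cols 3-5 -> outside (row miss)
  C: rows 1-3 cols 4-5 z=5 -> covers; best now A (z=2)
Winner: A at z=2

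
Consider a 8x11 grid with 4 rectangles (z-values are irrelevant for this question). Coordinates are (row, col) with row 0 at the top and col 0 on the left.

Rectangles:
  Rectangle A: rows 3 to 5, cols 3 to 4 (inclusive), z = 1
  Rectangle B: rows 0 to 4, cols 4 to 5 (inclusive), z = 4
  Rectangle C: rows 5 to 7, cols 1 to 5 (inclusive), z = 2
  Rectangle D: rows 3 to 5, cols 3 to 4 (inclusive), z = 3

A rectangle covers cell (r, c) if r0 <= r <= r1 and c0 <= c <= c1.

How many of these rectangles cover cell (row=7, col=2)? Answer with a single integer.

Answer: 1

Derivation:
Check cell (7,2):
  A: rows 3-5 cols 3-4 -> outside (row miss)
  B: rows 0-4 cols 4-5 -> outside (row miss)
  C: rows 5-7 cols 1-5 -> covers
  D: rows 3-5 cols 3-4 -> outside (row miss)
Count covering = 1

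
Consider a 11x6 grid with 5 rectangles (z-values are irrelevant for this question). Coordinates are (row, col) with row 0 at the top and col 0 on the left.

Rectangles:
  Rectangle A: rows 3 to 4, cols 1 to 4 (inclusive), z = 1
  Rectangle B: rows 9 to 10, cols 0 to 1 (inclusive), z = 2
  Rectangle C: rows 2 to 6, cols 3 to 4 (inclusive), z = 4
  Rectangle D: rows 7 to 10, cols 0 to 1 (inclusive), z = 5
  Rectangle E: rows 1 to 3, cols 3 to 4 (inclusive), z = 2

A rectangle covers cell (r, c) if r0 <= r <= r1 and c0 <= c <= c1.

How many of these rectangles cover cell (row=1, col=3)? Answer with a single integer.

Answer: 1

Derivation:
Check cell (1,3):
  A: rows 3-4 cols 1-4 -> outside (row miss)
  B: rows 9-10 cols 0-1 -> outside (row miss)
  C: rows 2-6 cols 3-4 -> outside (row miss)
  D: rows 7-10 cols 0-1 -> outside (row miss)
  E: rows 1-3 cols 3-4 -> covers
Count covering = 1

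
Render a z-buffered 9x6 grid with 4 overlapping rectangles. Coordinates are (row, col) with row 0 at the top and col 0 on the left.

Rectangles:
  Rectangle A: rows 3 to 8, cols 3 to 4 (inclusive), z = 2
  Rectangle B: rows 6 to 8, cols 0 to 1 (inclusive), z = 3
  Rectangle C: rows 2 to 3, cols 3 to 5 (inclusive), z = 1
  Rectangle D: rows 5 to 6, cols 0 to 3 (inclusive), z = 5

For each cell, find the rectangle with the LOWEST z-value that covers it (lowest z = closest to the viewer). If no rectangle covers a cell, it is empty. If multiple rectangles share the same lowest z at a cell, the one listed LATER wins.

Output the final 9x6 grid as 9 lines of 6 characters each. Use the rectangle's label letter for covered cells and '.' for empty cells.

......
......
...CCC
...CCC
...AA.
DDDAA.
BBDAA.
BB.AA.
BB.AA.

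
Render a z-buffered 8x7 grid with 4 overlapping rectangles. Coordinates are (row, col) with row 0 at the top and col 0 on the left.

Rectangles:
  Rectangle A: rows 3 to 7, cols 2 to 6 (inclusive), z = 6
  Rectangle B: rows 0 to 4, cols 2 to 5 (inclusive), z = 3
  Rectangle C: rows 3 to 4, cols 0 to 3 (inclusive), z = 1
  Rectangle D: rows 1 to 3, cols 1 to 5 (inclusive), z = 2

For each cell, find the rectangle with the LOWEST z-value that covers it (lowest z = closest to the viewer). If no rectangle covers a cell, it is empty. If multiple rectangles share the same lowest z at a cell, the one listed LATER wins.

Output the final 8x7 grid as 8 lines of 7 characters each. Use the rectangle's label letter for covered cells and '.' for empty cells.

..BBBB.
.DDDDD.
.DDDDD.
CCCCDDA
CCCCBBA
..AAAAA
..AAAAA
..AAAAA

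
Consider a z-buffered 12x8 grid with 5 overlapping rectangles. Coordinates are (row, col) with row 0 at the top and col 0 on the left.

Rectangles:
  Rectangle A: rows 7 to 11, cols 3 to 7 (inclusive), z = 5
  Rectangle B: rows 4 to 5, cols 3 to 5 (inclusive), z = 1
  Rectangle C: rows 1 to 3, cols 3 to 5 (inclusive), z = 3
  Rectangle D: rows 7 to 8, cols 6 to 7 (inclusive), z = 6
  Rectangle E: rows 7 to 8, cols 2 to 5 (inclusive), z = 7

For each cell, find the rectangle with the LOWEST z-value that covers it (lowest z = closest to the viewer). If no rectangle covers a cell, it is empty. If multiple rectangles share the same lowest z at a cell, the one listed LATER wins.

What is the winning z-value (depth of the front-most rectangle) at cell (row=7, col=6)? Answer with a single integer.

Answer: 5

Derivation:
Check cell (7,6):
  A: rows 7-11 cols 3-7 z=5 -> covers; best now A (z=5)
  B: rows 4-5 cols 3-5 -> outside (row miss)
  C: rows 1-3 cols 3-5 -> outside (row miss)
  D: rows 7-8 cols 6-7 z=6 -> covers; best now A (z=5)
  E: rows 7-8 cols 2-5 -> outside (col miss)
Winner: A at z=5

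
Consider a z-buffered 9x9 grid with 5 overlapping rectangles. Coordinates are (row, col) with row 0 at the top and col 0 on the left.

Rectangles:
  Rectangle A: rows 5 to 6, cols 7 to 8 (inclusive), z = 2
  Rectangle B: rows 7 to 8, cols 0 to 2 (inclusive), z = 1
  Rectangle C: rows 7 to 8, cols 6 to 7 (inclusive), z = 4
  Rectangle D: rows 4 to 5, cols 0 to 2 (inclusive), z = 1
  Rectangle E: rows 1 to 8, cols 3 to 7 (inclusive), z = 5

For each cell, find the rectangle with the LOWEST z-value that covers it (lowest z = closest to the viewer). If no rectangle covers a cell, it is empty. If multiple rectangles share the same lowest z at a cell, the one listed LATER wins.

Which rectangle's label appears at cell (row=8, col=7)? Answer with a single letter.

Check cell (8,7):
  A: rows 5-6 cols 7-8 -> outside (row miss)
  B: rows 7-8 cols 0-2 -> outside (col miss)
  C: rows 7-8 cols 6-7 z=4 -> covers; best now C (z=4)
  D: rows 4-5 cols 0-2 -> outside (row miss)
  E: rows 1-8 cols 3-7 z=5 -> covers; best now C (z=4)
Winner: C at z=4

Answer: C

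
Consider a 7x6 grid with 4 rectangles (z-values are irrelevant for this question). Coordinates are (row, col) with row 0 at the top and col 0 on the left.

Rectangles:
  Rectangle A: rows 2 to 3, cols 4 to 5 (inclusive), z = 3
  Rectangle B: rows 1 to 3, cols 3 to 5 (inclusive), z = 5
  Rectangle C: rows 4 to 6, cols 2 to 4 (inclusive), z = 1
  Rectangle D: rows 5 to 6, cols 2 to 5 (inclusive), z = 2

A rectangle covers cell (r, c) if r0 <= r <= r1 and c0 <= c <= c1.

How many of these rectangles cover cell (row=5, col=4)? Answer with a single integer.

Answer: 2

Derivation:
Check cell (5,4):
  A: rows 2-3 cols 4-5 -> outside (row miss)
  B: rows 1-3 cols 3-5 -> outside (row miss)
  C: rows 4-6 cols 2-4 -> covers
  D: rows 5-6 cols 2-5 -> covers
Count covering = 2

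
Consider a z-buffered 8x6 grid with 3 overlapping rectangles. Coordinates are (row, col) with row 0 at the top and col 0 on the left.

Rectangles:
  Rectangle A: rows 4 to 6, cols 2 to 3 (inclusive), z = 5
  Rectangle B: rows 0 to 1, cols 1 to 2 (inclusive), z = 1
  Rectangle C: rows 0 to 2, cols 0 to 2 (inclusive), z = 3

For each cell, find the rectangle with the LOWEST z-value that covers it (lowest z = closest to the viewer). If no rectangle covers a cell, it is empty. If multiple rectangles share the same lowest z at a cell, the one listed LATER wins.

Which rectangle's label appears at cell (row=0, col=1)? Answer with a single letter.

Answer: B

Derivation:
Check cell (0,1):
  A: rows 4-6 cols 2-3 -> outside (row miss)
  B: rows 0-1 cols 1-2 z=1 -> covers; best now B (z=1)
  C: rows 0-2 cols 0-2 z=3 -> covers; best now B (z=1)
Winner: B at z=1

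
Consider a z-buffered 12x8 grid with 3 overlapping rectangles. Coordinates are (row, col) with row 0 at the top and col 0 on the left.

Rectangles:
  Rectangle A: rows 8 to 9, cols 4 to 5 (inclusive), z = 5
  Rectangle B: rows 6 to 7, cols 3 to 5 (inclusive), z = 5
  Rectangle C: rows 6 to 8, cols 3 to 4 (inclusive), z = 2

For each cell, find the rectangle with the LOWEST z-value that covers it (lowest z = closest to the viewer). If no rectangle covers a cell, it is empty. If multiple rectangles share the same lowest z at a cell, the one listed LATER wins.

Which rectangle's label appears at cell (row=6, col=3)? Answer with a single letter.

Check cell (6,3):
  A: rows 8-9 cols 4-5 -> outside (row miss)
  B: rows 6-7 cols 3-5 z=5 -> covers; best now B (z=5)
  C: rows 6-8 cols 3-4 z=2 -> covers; best now C (z=2)
Winner: C at z=2

Answer: C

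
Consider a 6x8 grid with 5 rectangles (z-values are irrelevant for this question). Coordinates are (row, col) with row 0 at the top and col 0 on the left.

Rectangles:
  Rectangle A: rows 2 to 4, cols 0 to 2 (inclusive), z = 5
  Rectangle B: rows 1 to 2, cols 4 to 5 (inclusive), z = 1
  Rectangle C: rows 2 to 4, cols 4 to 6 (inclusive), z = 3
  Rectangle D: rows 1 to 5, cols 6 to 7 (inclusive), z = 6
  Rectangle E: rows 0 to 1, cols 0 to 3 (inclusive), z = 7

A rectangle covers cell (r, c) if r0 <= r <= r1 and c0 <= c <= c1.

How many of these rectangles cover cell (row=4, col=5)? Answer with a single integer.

Answer: 1

Derivation:
Check cell (4,5):
  A: rows 2-4 cols 0-2 -> outside (col miss)
  B: rows 1-2 cols 4-5 -> outside (row miss)
  C: rows 2-4 cols 4-6 -> covers
  D: rows 1-5 cols 6-7 -> outside (col miss)
  E: rows 0-1 cols 0-3 -> outside (row miss)
Count covering = 1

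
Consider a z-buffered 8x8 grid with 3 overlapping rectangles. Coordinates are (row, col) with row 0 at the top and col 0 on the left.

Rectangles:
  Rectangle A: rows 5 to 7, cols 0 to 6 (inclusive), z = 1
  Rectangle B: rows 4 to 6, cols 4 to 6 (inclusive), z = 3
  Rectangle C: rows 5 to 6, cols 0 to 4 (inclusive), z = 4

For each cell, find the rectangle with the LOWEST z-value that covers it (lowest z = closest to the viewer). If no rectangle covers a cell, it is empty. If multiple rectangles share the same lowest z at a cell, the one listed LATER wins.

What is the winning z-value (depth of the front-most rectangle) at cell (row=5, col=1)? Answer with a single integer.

Answer: 1

Derivation:
Check cell (5,1):
  A: rows 5-7 cols 0-6 z=1 -> covers; best now A (z=1)
  B: rows 4-6 cols 4-6 -> outside (col miss)
  C: rows 5-6 cols 0-4 z=4 -> covers; best now A (z=1)
Winner: A at z=1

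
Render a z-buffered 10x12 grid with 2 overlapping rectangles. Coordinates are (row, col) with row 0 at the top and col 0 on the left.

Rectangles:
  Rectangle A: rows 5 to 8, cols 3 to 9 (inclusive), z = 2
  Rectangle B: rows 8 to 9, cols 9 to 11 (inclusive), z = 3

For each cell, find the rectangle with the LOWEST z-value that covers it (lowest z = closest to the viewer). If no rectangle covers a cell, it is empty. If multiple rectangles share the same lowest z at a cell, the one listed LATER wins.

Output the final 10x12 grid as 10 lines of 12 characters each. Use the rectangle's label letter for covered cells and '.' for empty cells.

............
............
............
............
............
...AAAAAAA..
...AAAAAAA..
...AAAAAAA..
...AAAAAAABB
.........BBB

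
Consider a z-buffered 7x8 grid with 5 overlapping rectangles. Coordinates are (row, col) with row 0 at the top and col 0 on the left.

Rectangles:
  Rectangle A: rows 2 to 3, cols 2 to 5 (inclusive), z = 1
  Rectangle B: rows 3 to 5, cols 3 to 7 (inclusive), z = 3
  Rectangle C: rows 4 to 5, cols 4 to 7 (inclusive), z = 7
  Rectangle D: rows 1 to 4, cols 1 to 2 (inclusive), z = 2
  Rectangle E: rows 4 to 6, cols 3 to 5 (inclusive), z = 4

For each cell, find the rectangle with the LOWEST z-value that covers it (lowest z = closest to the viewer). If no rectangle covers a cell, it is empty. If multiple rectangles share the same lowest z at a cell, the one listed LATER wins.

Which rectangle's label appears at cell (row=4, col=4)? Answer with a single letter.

Answer: B

Derivation:
Check cell (4,4):
  A: rows 2-3 cols 2-5 -> outside (row miss)
  B: rows 3-5 cols 3-7 z=3 -> covers; best now B (z=3)
  C: rows 4-5 cols 4-7 z=7 -> covers; best now B (z=3)
  D: rows 1-4 cols 1-2 -> outside (col miss)
  E: rows 4-6 cols 3-5 z=4 -> covers; best now B (z=3)
Winner: B at z=3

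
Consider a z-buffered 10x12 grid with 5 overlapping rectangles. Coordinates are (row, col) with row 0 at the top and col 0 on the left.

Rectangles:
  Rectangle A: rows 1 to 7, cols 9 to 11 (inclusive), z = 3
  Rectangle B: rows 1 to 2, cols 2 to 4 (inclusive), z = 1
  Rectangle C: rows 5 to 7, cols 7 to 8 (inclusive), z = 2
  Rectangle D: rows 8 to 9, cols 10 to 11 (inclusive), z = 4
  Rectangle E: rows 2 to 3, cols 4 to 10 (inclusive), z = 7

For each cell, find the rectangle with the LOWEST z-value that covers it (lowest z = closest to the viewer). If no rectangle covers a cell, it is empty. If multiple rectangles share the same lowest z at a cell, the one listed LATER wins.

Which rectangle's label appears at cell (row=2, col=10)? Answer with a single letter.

Answer: A

Derivation:
Check cell (2,10):
  A: rows 1-7 cols 9-11 z=3 -> covers; best now A (z=3)
  B: rows 1-2 cols 2-4 -> outside (col miss)
  C: rows 5-7 cols 7-8 -> outside (row miss)
  D: rows 8-9 cols 10-11 -> outside (row miss)
  E: rows 2-3 cols 4-10 z=7 -> covers; best now A (z=3)
Winner: A at z=3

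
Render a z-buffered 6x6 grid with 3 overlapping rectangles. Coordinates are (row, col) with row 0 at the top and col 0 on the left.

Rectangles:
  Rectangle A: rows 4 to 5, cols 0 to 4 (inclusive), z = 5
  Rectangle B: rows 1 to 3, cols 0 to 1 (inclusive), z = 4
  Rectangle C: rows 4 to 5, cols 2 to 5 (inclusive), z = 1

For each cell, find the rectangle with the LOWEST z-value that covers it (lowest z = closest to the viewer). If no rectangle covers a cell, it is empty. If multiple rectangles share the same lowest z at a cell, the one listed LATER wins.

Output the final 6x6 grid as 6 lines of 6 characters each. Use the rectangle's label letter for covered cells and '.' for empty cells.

......
BB....
BB....
BB....
AACCCC
AACCCC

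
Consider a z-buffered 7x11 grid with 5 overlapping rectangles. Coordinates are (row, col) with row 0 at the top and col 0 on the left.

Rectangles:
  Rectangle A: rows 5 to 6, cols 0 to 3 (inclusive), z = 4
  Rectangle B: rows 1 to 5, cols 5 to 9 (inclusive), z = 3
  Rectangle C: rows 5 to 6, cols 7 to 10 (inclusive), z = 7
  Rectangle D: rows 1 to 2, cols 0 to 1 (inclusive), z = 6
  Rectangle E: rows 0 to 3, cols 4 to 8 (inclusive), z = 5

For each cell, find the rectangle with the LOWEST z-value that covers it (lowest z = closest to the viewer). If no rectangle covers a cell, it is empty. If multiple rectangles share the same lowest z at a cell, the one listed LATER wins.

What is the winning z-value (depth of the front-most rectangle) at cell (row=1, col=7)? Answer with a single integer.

Answer: 3

Derivation:
Check cell (1,7):
  A: rows 5-6 cols 0-3 -> outside (row miss)
  B: rows 1-5 cols 5-9 z=3 -> covers; best now B (z=3)
  C: rows 5-6 cols 7-10 -> outside (row miss)
  D: rows 1-2 cols 0-1 -> outside (col miss)
  E: rows 0-3 cols 4-8 z=5 -> covers; best now B (z=3)
Winner: B at z=3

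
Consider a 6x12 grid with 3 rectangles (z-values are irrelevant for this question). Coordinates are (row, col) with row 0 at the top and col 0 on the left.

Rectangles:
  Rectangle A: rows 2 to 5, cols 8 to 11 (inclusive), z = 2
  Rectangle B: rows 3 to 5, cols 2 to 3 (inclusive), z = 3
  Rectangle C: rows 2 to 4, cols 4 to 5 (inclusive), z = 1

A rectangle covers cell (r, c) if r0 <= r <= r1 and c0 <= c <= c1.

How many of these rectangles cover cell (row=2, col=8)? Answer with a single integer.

Answer: 1

Derivation:
Check cell (2,8):
  A: rows 2-5 cols 8-11 -> covers
  B: rows 3-5 cols 2-3 -> outside (row miss)
  C: rows 2-4 cols 4-5 -> outside (col miss)
Count covering = 1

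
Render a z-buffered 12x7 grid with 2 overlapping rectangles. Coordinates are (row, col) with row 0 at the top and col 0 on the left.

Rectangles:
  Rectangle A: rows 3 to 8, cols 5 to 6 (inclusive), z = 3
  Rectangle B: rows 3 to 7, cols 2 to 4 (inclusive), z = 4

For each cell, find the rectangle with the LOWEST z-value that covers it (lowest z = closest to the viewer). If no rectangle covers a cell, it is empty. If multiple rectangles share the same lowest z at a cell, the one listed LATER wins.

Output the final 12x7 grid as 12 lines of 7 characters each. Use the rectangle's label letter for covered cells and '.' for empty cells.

.......
.......
.......
..BBBAA
..BBBAA
..BBBAA
..BBBAA
..BBBAA
.....AA
.......
.......
.......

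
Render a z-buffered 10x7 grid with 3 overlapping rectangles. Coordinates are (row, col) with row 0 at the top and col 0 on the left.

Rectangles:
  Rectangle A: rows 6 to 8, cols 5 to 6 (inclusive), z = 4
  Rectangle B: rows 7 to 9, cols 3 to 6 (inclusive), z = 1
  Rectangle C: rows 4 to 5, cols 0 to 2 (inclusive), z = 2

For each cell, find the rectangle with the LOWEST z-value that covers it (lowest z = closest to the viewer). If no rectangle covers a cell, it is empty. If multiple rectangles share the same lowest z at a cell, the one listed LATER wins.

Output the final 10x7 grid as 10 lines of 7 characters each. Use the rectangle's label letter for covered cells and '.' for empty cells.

.......
.......
.......
.......
CCC....
CCC....
.....AA
...BBBB
...BBBB
...BBBB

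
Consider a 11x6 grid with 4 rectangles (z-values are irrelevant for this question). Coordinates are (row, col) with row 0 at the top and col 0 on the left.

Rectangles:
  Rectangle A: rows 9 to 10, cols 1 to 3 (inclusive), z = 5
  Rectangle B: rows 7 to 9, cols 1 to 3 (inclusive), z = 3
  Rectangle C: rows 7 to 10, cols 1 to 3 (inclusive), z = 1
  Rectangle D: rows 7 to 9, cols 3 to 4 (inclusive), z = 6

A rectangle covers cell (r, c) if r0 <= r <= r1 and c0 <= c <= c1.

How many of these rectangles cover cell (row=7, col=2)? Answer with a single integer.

Check cell (7,2):
  A: rows 9-10 cols 1-3 -> outside (row miss)
  B: rows 7-9 cols 1-3 -> covers
  C: rows 7-10 cols 1-3 -> covers
  D: rows 7-9 cols 3-4 -> outside (col miss)
Count covering = 2

Answer: 2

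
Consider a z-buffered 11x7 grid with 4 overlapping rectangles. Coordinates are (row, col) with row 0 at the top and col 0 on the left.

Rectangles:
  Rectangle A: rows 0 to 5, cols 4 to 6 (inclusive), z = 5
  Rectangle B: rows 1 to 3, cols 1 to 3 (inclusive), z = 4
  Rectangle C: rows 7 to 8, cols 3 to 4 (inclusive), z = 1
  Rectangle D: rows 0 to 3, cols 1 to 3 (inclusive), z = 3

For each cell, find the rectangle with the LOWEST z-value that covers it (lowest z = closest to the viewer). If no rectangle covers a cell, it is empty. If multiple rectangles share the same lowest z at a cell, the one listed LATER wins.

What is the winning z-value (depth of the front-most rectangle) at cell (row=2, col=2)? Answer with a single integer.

Answer: 3

Derivation:
Check cell (2,2):
  A: rows 0-5 cols 4-6 -> outside (col miss)
  B: rows 1-3 cols 1-3 z=4 -> covers; best now B (z=4)
  C: rows 7-8 cols 3-4 -> outside (row miss)
  D: rows 0-3 cols 1-3 z=3 -> covers; best now D (z=3)
Winner: D at z=3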